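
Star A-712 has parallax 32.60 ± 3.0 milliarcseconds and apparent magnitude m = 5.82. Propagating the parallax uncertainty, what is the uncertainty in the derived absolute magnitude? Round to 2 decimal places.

M = m − 5 log₁₀ d + 5 = m + 5 log₁₀ p + 5, so ∂M/∂p = 5/(p ln 10).
σ_M = (5/ln 10) · (σ_p/p) = 2.1715 × 3.0/32.60 = 2.1715 × 0.092025 = 0.19983.

σ_M = 0.20 mag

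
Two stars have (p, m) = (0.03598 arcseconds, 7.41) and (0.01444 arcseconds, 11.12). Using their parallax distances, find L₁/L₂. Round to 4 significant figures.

L₁/L₂ = 4.909

d₁ = 1/p₁ = 1/0.03598″ = 27.793 pc; d₂ = 1/p₂ = 1/0.01444″ = 69.252 pc.
M₁ = m₁ − 5 log₁₀ d₁ + 5 = 7.41 − 7.2197 + 5 = 5.1903.
M₂ = 11.12 − 9.2022 + 5 = 6.9178.
L₁/L₂ = 10^(0.4(M₂ − M₁)) = 10^(0.4 × 1.7275) = 10^0.69100 = 4.9091.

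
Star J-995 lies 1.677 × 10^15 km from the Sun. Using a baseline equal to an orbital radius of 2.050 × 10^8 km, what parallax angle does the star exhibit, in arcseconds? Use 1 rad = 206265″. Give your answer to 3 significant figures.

θ ≈ B/d = (2.050 × 10^8) / (1.677 × 10^15) = 1.2224 × 10^-7 rad.
In arcseconds: 1.2224 × 10^-7 × 206265 = 0.025214″.

0.0252 arcsec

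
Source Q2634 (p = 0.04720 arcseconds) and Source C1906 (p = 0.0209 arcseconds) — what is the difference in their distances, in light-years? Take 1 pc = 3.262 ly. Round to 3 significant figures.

d_A = 1/0.04720″ = 21.186 pc; d_B = 1/0.02090″ = 47.847 pc.
|d_B − d_A| = |47.847 − 21.186| = 26.661 pc = 26.661 × 3.262 ly = 86.968 ly.

87.0 ly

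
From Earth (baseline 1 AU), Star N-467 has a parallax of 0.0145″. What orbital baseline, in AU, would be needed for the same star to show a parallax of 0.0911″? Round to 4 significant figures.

Parallax scales linearly with baseline: p ∝ B, so B = p_target / p_Earth × 1 AU.
B = 0.0911 / 0.0145 = 6.2828 AU.

6.283 AU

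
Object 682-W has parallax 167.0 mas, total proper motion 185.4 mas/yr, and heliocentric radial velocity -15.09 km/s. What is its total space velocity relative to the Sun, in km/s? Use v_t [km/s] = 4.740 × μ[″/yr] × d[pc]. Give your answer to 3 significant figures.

d = 1/p = 1/0.1670″ = 5.988 pc.
μ = 185.4 mas/yr = 0.1854 ″/yr.
v_t = 4.740 μ d = 4.740 × 0.1854 × 5.988 = 5.2622 km/s.
v = √(v_r² + v_t²) = √((-15.09)² + 5.2622²) = √255.399 = 15.981 km/s.

16.0 km/s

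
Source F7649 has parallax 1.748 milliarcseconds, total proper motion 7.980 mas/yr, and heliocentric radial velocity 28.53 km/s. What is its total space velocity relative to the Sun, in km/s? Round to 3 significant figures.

35.8 km/s

d = 1/p = 1/0.001748″ = 572.08 pc.
μ = 7.980 mas/yr = 0.007980 ″/yr.
v_t = 4.740 μ d = 4.740 × 0.007980 × 572.08 = 21.639 km/s.
v = √(v_r² + v_t²) = √(28.53² + 21.639²) = √1282.21 = 35.808 km/s.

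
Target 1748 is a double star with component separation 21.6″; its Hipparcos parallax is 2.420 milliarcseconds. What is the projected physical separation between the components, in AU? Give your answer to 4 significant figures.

d = 1/p = 1/0.002420″ = 413.22 pc.
At distance d (pc), an angle of θ arcsec spans θ·d AU: s = 21.6 × 413.22 = 8925.6 AU.

8926 AU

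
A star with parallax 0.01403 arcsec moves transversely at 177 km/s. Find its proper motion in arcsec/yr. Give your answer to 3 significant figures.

d = 1/p = 1/0.01403″ = 71.276 pc.
μ = v_t / (4.74 d) = 177 / (4.74 × 71.276) = 177 / 337.85 = 0.5239 ″/yr.

0.524 arcsec/yr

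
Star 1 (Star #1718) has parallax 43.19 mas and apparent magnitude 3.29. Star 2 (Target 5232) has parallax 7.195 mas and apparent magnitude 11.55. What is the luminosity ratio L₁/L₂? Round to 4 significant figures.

L₁/L₂ = 55.88

d₁ = 1/p₁ = 1/0.04319″ = 23.154 pc; d₂ = 1/p₂ = 1/0.007195″ = 138.99 pc.
M₁ = m₁ − 5 log₁₀ d₁ + 5 = 3.29 − 6.8231 + 5 = 1.4669.
M₂ = 11.55 − 10.7149 + 5 = 5.8351.
L₁/L₂ = 10^(0.4(M₂ − M₁)) = 10^(0.4 × 4.3682) = 10^1.74728 = 55.883.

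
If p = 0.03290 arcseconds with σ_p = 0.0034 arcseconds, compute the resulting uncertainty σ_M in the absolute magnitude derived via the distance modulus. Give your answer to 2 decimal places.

σ_M = 0.22 mag

M = m − 5 log₁₀ d + 5 = m + 5 log₁₀ p + 5, so ∂M/∂p = 5/(p ln 10).
σ_M = (5/ln 10) · (σ_p/p) = 2.1715 × 0.0034/0.03290 = 2.1715 × 0.10334 = 0.2244.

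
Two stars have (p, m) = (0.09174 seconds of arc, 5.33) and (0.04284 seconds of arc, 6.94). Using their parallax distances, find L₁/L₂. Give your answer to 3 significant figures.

L₁/L₂ = 0.961

d₁ = 1/p₁ = 1/0.09174″ = 10.9 pc; d₂ = 1/p₂ = 1/0.04284″ = 23.343 pc.
M₁ = m₁ − 5 log₁₀ d₁ + 5 = 5.33 − 5.1871 + 5 = 5.1429.
M₂ = 6.94 − 6.8408 + 5 = 5.0992.
L₁/L₂ = 10^(0.4(M₂ − M₁)) = 10^(0.4 × (-0.0437)) = 10^(-0.01748) = 0.96055.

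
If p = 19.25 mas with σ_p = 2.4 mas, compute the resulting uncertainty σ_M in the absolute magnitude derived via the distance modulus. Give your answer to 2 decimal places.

σ_M = 0.27 mag

M = m − 5 log₁₀ d + 5 = m + 5 log₁₀ p + 5, so ∂M/∂p = 5/(p ln 10).
σ_M = (5/ln 10) · (σ_p/p) = 2.1715 × 2.4/19.25 = 2.1715 × 0.12468 = 0.27074.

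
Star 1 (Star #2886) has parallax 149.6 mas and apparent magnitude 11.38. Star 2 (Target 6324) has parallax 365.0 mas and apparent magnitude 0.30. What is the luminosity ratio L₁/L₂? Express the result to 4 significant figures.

d₁ = 1/p₁ = 1/0.1496″ = 6.6845 pc; d₂ = 1/p₂ = 1/0.3650″ = 2.7397 pc.
M₁ = m₁ − 5 log₁₀ d₁ + 5 = 11.38 − 4.1253 + 5 = 12.2547.
M₂ = 0.30 − 2.1885 + 5 = 3.1115.
L₁/L₂ = 10^(0.4(M₂ − M₁)) = 10^(0.4 × (-9.1432)) = 10^(-3.65728) = 0.00022015.

L₁/L₂ = 0.0002202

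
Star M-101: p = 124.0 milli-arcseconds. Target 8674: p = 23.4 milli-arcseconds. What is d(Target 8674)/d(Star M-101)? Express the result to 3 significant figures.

5.30

Since d = 1/p, d_B/d_A = p_A/p_B.
= 124.0 / 23.4 = 5.2991.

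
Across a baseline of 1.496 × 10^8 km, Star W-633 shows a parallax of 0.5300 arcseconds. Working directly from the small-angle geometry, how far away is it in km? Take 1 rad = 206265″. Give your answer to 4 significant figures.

5.822 × 10^13 km

θ = 0.5300″ = 0.5300/206265 = 2.5695 × 10^-6 rad.
d = B/θ = (1.496 × 10^8) / (2.5695 × 10^-6) = 5.8221 × 10^13 km.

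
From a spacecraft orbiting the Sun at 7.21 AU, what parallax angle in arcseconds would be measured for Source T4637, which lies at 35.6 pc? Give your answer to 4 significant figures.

p (arcsec) = B (AU) / d (pc).
p = 7.21 / 35.6 = 0.20253 arcsec.

0.2025 arcsec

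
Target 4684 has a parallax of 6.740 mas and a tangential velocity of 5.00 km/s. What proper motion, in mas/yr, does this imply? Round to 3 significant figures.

7.11 mas/yr

d = 1/p = 1/0.006740″ = 148.37 pc.
μ = v_t / (4.74 d) = 5.00 / (4.74 × 148.37) = 5.00 / 703.27 = 0.0071096 ″/yr = 7.1096 mas/yr.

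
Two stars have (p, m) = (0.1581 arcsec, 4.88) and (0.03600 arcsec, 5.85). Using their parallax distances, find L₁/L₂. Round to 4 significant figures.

d₁ = 1/p₁ = 1/0.1581″ = 6.3251 pc; d₂ = 1/p₂ = 1/0.03600″ = 27.778 pc.
M₁ = m₁ − 5 log₁₀ d₁ + 5 = 4.88 − 4.0053 + 5 = 5.8747.
M₂ = 5.85 − 7.2185 + 5 = 3.6315.
L₁/L₂ = 10^(0.4(M₂ − M₁)) = 10^(0.4 × (-2.2432)) = 10^(-0.89728) = 0.12668.

L₁/L₂ = 0.1267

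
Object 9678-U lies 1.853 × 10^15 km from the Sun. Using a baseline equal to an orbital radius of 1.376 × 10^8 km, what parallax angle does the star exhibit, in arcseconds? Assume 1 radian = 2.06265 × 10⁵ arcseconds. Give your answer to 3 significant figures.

θ ≈ B/d = (1.376 × 10^8) / (1.853 × 10^15) = 7.4258 × 10^-8 rad.
In arcseconds: 7.4258 × 10^-8 × 206265 = 0.015317″.

0.0153 arcsec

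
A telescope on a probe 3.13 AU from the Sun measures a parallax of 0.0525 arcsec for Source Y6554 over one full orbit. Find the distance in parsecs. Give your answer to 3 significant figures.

With baseline B (in AU) and parallax p (in arcsec), d = B/p parsecs.
d = 3.13 / 0.0525 = 59.619 pc.

59.6 pc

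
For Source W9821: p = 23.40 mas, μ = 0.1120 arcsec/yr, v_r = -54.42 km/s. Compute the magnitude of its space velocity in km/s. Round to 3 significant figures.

59.0 km/s

d = 1/p = 1/0.02340″ = 42.735 pc.
v_t = 4.740 μ d = 4.740 × 0.1120 × 42.735 = 22.687 km/s.
v = √(v_r² + v_t²) = √((-54.42)² + 22.687²) = √3476.24 = 58.96 km/s.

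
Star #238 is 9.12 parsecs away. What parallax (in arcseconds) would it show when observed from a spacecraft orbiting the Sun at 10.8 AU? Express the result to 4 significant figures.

p (arcsec) = B (AU) / d (pc).
p = 10.8 / 9.12 = 1.1842 arcsec.

1.184 arcsec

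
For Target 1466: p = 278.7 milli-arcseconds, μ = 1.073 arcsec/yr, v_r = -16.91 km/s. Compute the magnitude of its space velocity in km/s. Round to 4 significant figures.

d = 1/p = 1/0.2787″ = 3.5881 pc.
v_t = 4.740 μ d = 4.740 × 1.073 × 3.5881 = 18.249 km/s.
v = √(v_r² + v_t²) = √((-16.91)² + 18.249²) = √618.974 = 24.879 km/s.

24.88 km/s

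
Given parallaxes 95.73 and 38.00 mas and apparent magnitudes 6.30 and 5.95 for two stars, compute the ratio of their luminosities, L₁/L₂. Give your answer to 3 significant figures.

L₁/L₂ = 0.114

d₁ = 1/p₁ = 1/0.09573″ = 10.446 pc; d₂ = 1/p₂ = 1/0.03800″ = 26.316 pc.
M₁ = m₁ − 5 log₁₀ d₁ + 5 = 6.30 − 5.0948 + 5 = 6.2052.
M₂ = 5.95 − 7.1011 + 5 = 3.8489.
L₁/L₂ = 10^(0.4(M₂ − M₁)) = 10^(0.4 × (-2.3563)) = 10^(-0.94252) = 0.11415.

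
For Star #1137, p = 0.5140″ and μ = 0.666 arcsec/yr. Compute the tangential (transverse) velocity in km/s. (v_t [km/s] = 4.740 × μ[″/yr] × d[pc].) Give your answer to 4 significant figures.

6.142 km/s

d = 1/p = 1/0.5140″ = 1.9455 pc.
v_t = 4.74 × μ × d = 4.74 × 0.666 × 1.9455 = 6.1416 km/s.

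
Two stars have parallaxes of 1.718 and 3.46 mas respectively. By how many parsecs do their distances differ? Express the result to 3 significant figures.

d_A = 1/0.001718″ = 582.07 pc; d_B = 1/0.003460″ = 289.02 pc.
|d_B − d_A| = |289.02 − 582.07| = 293.05 pc.

293 pc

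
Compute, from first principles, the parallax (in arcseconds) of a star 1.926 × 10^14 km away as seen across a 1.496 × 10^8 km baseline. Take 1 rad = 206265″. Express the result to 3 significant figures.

0.160 arcsec

θ ≈ B/d = (1.496 × 10^8) / (1.926 × 10^14) = 7.7674 × 10^-7 rad.
In arcseconds: 7.7674 × 10^-7 × 206265 = 0.16021″.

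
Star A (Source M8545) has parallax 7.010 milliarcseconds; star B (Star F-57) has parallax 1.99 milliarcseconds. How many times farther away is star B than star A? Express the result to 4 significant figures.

3.523

Since d = 1/p, d_B/d_A = p_A/p_B.
= 7.010 / 1.99 = 3.5226.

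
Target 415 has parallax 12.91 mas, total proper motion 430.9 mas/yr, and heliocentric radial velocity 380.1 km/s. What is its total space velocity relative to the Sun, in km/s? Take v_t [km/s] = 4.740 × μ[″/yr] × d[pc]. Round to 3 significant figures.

412 km/s

d = 1/p = 1/0.01291″ = 77.459 pc.
μ = 430.9 mas/yr = 0.4309 ″/yr.
v_t = 4.740 μ d = 4.740 × 0.4309 × 77.459 = 158.21 km/s.
v = √(v_r² + v_t²) = √(380.1² + 158.21²) = √169506 = 411.71 km/s.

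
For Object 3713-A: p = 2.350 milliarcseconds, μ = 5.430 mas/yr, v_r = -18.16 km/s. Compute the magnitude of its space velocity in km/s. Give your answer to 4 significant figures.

d = 1/p = 1/0.002350″ = 425.53 pc.
μ = 5.430 mas/yr = 0.005430 ″/yr.
v_t = 4.740 μ d = 4.740 × 0.005430 × 425.53 = 10.952 km/s.
v = √(v_r² + v_t²) = √((-18.16)² + 10.952²) = √449.732 = 21.207 km/s.

21.21 km/s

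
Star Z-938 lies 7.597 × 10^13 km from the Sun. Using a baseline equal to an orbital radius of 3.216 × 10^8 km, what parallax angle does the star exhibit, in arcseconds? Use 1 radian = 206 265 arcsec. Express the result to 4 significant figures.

θ ≈ B/d = (3.216 × 10^8) / (7.597 × 10^13) = 4.2332 × 10^-6 rad.
In arcseconds: 4.2332 × 10^-6 × 206265 = 0.87316″.

0.8732 arcsec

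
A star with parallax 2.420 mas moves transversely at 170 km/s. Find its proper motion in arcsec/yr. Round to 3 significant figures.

0.0868 arcsec/yr

d = 1/p = 1/0.002420″ = 413.22 pc.
μ = v_t / (4.74 d) = 170 / (4.74 × 413.22) = 170 / 1958.7 = 0.086792 ″/yr.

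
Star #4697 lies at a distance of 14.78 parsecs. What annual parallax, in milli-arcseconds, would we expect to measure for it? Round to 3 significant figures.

67.7 mas

p = 1/d = 1/14.78 = 0.067659 arcsec.
= 0.067659 × 1000 = 67.659 mas.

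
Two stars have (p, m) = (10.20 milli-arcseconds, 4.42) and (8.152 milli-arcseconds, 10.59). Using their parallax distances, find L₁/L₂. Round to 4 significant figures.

L₁/L₂ = 187.6

d₁ = 1/p₁ = 1/0.01020″ = 98.039 pc; d₂ = 1/p₂ = 1/0.008152″ = 122.67 pc.
M₁ = m₁ − 5 log₁₀ d₁ + 5 = 4.42 − 9.9570 + 5 = -0.5370.
M₂ = 10.59 − 10.4437 + 5 = 5.1463.
L₁/L₂ = 10^(0.4(M₂ − M₁)) = 10^(0.4 × 5.6833) = 10^2.27332 = 187.64.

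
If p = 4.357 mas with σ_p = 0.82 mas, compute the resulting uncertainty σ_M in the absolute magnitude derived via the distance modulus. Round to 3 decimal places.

M = m − 5 log₁₀ d + 5 = m + 5 log₁₀ p + 5, so ∂M/∂p = 5/(p ln 10).
σ_M = (5/ln 10) · (σ_p/p) = 2.1715 × 0.82/4.357 = 2.1715 × 0.1882 = 0.40868.

σ_M = 0.409 mag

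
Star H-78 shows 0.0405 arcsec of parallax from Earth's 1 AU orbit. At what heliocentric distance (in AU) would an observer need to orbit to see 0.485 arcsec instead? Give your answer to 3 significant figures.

12.0 AU

Parallax scales linearly with baseline: p ∝ B, so B = p_target / p_Earth × 1 AU.
B = 0.485 / 0.0405 = 11.975 AU.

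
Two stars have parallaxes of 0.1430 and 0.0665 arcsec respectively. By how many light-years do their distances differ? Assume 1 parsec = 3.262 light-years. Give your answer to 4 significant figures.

d_A = 1/0.1430″ = 6.993 pc; d_B = 1/0.06650″ = 15.038 pc.
|d_B − d_A| = |15.038 − 6.993| = 8.045 pc = 8.045 × 3.262 ly = 26.243 ly.

26.24 ly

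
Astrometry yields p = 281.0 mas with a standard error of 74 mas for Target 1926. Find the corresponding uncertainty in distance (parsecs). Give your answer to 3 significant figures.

d = 1/p, so σ_d = σ_p / p².
σ_d = 0.0740 / (0.2810)² = 0.0740 / 0.078961 = 0.93717 pc.

0.937 pc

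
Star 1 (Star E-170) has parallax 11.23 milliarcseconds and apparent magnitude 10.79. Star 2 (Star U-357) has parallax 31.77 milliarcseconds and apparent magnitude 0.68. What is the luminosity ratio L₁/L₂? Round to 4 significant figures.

d₁ = 1/p₁ = 1/0.01123″ = 89.047 pc; d₂ = 1/p₂ = 1/0.03177″ = 31.476 pc.
M₁ = m₁ − 5 log₁₀ d₁ + 5 = 10.79 − 9.7481 + 5 = 6.0419.
M₂ = 0.68 − 7.4899 + 5 = -1.8099.
L₁/L₂ = 10^(0.4(M₂ − M₁)) = 10^(0.4 × (-7.8518)) = 10^(-3.14072) = 0.00072324.

L₁/L₂ = 0.0007232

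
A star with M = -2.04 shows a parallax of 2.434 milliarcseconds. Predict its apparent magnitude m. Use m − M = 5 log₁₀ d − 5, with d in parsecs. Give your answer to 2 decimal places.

d = 1/p = 1/0.002434″ = 410.85 pc.
m − M = 5 log₁₀ d − 5 = 5 log₁₀(410.85) − 5 = 13.0684 − 5 = 8.0684.
m = M + (m − M) = -2.04 + 8.0684 = 6.03.

m = 6.03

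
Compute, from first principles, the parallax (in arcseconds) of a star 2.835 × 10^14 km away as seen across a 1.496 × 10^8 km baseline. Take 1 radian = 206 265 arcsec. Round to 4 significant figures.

0.1088 arcsec

θ ≈ B/d = (1.496 × 10^8) / (2.835 × 10^14) = 5.2769 × 10^-7 rad.
In arcseconds: 5.2769 × 10^-7 × 206265 = 0.10884″.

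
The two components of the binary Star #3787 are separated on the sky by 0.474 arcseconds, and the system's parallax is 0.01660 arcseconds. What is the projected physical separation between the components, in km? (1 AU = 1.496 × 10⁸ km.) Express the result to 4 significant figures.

4.272 × 10^9 km

d = 1/p = 1/0.01660″ = 60.241 pc.
At distance d (pc), an angle of θ arcsec spans θ·d AU: s = 0.474 × 60.241 = 28.554 AU.
= 28.554 × 1.496 × 10⁸ km = 4.2717 × 10^9 km.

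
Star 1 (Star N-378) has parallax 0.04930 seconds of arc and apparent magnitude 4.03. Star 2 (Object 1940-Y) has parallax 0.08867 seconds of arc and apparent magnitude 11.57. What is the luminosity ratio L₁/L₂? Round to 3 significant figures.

L₁/L₂ = 3360

d₁ = 1/p₁ = 1/0.04930″ = 20.284 pc; d₂ = 1/p₂ = 1/0.08867″ = 11.278 pc.
M₁ = m₁ − 5 log₁₀ d₁ + 5 = 4.03 − 6.5358 + 5 = 2.4942.
M₂ = 11.57 − 5.2612 + 5 = 11.3088.
L₁/L₂ = 10^(0.4(M₂ − M₁)) = 10^(0.4 × 8.8146) = 10^3.52584 = 3356.1.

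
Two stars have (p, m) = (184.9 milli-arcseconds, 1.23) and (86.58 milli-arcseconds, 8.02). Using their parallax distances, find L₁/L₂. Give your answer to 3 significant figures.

L₁/L₂ = 114

d₁ = 1/p₁ = 1/0.1849″ = 5.4083 pc; d₂ = 1/p₂ = 1/0.08658″ = 11.55 pc.
M₁ = m₁ − 5 log₁₀ d₁ + 5 = 1.23 − 3.6653 + 5 = 2.5647.
M₂ = 8.02 − 5.3129 + 5 = 7.7071.
L₁/L₂ = 10^(0.4(M₂ − M₁)) = 10^(0.4 × 5.1424) = 10^2.05696 = 114.01.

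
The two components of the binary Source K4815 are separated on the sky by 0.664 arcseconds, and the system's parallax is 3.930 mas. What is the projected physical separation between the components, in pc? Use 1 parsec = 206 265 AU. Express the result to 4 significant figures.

0.0008191 pc

d = 1/p = 1/0.003930″ = 254.45 pc.
At distance d (pc), an angle of θ arcsec spans θ·d AU: s = 0.664 × 254.45 = 168.95 AU.
= 168.95 / 206265 = 0.00081909 pc.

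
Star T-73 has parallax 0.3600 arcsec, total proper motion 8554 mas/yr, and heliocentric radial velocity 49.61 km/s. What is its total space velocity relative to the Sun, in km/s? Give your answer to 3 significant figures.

d = 1/p = 1/0.3600″ = 2.7778 pc.
μ = 8554 mas/yr = 8.554 ″/yr.
v_t = 4.740 μ d = 4.740 × 8.554 × 2.7778 = 112.63 km/s.
v = √(v_r² + v_t²) = √(49.61² + 112.63²) = √15146.7 = 123.07 km/s.

123 km/s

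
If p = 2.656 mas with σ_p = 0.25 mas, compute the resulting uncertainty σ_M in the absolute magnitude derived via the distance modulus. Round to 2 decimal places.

M = m − 5 log₁₀ d + 5 = m + 5 log₁₀ p + 5, so ∂M/∂p = 5/(p ln 10).
σ_M = (5/ln 10) · (σ_p/p) = 2.1715 × 0.25/2.656 = 2.1715 × 0.094127 = 0.2044.

σ_M = 0.20 mag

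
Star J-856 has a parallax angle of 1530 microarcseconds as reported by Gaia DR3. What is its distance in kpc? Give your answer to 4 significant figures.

p = 1530 microarcseconds = 0.001530 arcsec.
d = 1/p = 1/0.001530 = 653.59 pc.
= 0.65359 kpc.

0.6536 kpc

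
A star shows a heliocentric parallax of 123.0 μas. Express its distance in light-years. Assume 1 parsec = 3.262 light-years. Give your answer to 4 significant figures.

p = 123.0 μas = 0.0001230 arcsec.
d = 1/p = 1/0.0001230 = 8130.1 pc.
In light-years: 8130.1 × 3.262 = 26520 ly.

26520 light years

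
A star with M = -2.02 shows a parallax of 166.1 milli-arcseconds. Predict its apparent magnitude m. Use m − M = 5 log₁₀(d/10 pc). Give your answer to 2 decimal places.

d = 1/p = 1/0.1661″ = 6.0205 pc.
m − M = 5 log₁₀ d − 5 = 5 log₁₀(6.0205) − 5 = 3.8982 − 5 = -1.1018.
m = M + (m − M) = -2.02 + (-1.1018) = -3.12.

m = -3.12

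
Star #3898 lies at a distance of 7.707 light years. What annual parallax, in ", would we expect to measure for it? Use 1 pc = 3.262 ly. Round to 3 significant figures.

d = 7.707 ly ÷ 3.262 = 2.3627 pc.
p = 1/d = 1/2.3627 = 0.42324 arcsec.

0.423 "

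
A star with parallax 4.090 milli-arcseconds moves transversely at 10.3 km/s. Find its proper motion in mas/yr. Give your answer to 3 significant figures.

8.89 mas/yr

d = 1/p = 1/0.004090″ = 244.5 pc.
μ = v_t / (4.74 d) = 10.3 / (4.74 × 244.5) = 10.3 / 1158.9 = 0.0088877 ″/yr = 8.8877 mas/yr.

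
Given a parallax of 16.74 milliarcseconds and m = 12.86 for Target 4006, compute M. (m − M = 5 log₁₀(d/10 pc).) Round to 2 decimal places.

M = 8.98

d = 1/p = 1/0.01674″ = 59.737 pc.
m − M = 5 log₁₀(59.737) − 5 = 8.8812 − 5 = 3.8812.
M = m − (m − M) = 12.86 − 3.8812 = 8.98.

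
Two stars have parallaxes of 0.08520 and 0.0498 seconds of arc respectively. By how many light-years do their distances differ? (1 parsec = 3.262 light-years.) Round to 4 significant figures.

d_A = 1/0.08520″ = 11.737 pc; d_B = 1/0.04980″ = 20.08 pc.
|d_B − d_A| = |20.08 − 11.737| = 8.343 pc = 8.343 × 3.262 ly = 27.215 ly.

27.22 ly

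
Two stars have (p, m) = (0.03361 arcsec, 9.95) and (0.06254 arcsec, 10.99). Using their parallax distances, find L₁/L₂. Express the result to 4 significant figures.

L₁/L₂ = 9.024

d₁ = 1/p₁ = 1/0.03361″ = 29.753 pc; d₂ = 1/p₂ = 1/0.06254″ = 15.99 pc.
M₁ = m₁ − 5 log₁₀ d₁ + 5 = 9.95 − 7.3677 + 5 = 7.5823.
M₂ = 10.99 − 6.0192 + 5 = 9.9708.
L₁/L₂ = 10^(0.4(M₂ − M₁)) = 10^(0.4 × 2.3885) = 10^0.95540 = 9.024.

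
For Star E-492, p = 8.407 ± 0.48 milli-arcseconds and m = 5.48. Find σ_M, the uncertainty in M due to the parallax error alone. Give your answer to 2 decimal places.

σ_M = 0.12 mag

M = m − 5 log₁₀ d + 5 = m + 5 log₁₀ p + 5, so ∂M/∂p = 5/(p ln 10).
σ_M = (5/ln 10) · (σ_p/p) = 2.1715 × 0.48/8.407 = 2.1715 × 0.057095 = 0.12398.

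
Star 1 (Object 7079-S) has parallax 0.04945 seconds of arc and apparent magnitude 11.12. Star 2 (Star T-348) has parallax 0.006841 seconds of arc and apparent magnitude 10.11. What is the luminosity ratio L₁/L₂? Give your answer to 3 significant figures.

d₁ = 1/p₁ = 1/0.04945″ = 20.222 pc; d₂ = 1/p₂ = 1/0.006841″ = 146.18 pc.
M₁ = m₁ − 5 log₁₀ d₁ + 5 = 11.12 − 6.5291 + 5 = 9.5909.
M₂ = 10.11 − 10.8244 + 5 = 4.2856.
L₁/L₂ = 10^(0.4(M₂ − M₁)) = 10^(0.4 × (-5.3053)) = 10^(-2.12212) = 0.0075488.

L₁/L₂ = 0.00755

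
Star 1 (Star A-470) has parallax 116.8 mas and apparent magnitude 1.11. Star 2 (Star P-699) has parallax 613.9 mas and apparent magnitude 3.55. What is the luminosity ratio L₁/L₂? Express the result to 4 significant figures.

L₁/L₂ = 261.4

d₁ = 1/p₁ = 1/0.1168″ = 8.5616 pc; d₂ = 1/p₂ = 1/0.6139″ = 1.6289 pc.
M₁ = m₁ − 5 log₁₀ d₁ + 5 = 1.11 − 4.6628 + 5 = 1.4472.
M₂ = 3.55 − 1.0595 + 5 = 7.4905.
L₁/L₂ = 10^(0.4(M₂ − M₁)) = 10^(0.4 × 6.0433) = 10^2.41732 = 261.41.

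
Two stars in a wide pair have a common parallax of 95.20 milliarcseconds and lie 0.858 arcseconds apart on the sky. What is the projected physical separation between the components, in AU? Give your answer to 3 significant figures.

9.01 AU

d = 1/p = 1/0.09520″ = 10.504 pc.
At distance d (pc), an angle of θ arcsec spans θ·d AU: s = 0.858 × 10.504 = 9.0124 AU.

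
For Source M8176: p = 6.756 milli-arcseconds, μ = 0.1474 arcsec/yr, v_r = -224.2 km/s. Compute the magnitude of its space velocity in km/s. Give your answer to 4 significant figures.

d = 1/p = 1/0.006756″ = 148.02 pc.
v_t = 4.740 μ d = 4.740 × 0.1474 × 148.02 = 103.42 km/s.
v = √(v_r² + v_t²) = √((-224.2)² + 103.42²) = √60961.3 = 246.9 km/s.

246.9 km/s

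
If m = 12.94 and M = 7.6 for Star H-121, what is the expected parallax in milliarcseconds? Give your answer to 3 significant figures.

8.55 mas

m − M = 12.94 − 7.6 = 5.34.
d = 10^((m−M)/5 + 1) = 10^2.068 = 116.95 pc.
p = 1/d = 1/116.95 = 0.0085507 arcsec = 8.5507 mas.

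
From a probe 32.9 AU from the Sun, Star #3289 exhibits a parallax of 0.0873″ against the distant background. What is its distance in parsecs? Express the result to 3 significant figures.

377 pc

With baseline B (in AU) and parallax p (in arcsec), d = B/p parsecs.
d = 32.9 / 0.0873 = 376.86 pc.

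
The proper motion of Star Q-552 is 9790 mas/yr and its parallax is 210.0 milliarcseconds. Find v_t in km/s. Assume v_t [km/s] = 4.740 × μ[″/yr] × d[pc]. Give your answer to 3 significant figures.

221 km/s

d = 1/p = 1/0.2100″ = 4.7619 pc.
μ = 9790 mas/yr = 9.79 ″/yr.
v_t = 4.74 × μ × d = 4.74 × 9.79 × 4.7619 = 220.97 km/s.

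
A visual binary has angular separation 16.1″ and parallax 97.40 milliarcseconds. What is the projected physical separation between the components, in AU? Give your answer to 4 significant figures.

165.3 AU

d = 1/p = 1/0.09740″ = 10.267 pc.
At distance d (pc), an angle of θ arcsec spans θ·d AU: s = 16.1 × 10.267 = 165.3 AU.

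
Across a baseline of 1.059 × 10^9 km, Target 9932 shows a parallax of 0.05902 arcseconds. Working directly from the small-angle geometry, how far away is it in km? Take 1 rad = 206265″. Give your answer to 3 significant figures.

θ = 0.05902″ = 0.05902/206265 = 2.8614 × 10^-7 rad.
d = B/θ = (1.059 × 10^9) / (2.8614 × 10^-7) = 3.7010 × 10^15 km.

3.70 × 10^15 km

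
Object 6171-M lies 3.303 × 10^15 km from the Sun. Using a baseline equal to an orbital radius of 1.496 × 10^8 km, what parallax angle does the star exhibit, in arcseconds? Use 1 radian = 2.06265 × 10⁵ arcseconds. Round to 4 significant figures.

0.009342 arcsec

θ ≈ B/d = (1.496 × 10^8) / (3.303 × 10^15) = 4.5292 × 10^-8 rad.
In arcseconds: 4.5292 × 10^-8 × 206265 = 0.0093422″.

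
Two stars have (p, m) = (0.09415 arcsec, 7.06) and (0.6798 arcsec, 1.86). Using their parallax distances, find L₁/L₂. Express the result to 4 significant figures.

d₁ = 1/p₁ = 1/0.09415″ = 10.621 pc; d₂ = 1/p₂ = 1/0.6798″ = 1.471 pc.
M₁ = m₁ − 5 log₁₀ d₁ + 5 = 7.06 − 5.1308 + 5 = 6.9292.
M₂ = 1.86 − 0.8381 + 5 = 6.0219.
L₁/L₂ = 10^(0.4(M₂ − M₁)) = 10^(0.4 × (-0.9073)) = 10^(-0.36292) = 0.43359.

L₁/L₂ = 0.4336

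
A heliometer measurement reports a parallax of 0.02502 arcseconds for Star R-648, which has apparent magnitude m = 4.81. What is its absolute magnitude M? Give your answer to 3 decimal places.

d = 1/p = 1/0.02502″ = 39.968 pc.
m − M = 5 log₁₀(39.968) − 5 = 8.0086 − 5 = 3.0086.
M = m − (m − M) = 4.81 − 3.0086 = 1.801.

M = 1.801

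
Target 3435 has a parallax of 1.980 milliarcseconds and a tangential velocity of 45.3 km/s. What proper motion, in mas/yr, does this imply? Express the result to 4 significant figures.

d = 1/p = 1/0.001980″ = 505.05 pc.
μ = v_t / (4.74 d) = 45.3 / (4.74 × 505.05) = 45.3 / 2393.9 = 0.018923 ″/yr = 18.923 mas/yr.

18.92 mas/yr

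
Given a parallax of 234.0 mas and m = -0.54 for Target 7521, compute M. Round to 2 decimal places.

M = 1.31

d = 1/p = 1/0.2340″ = 4.2735 pc.
m − M = 5 log₁₀(4.2735) − 5 = 3.1539 − 5 = -1.8461.
M = m − (m − M) = -0.54 − (-1.8461) = 1.31.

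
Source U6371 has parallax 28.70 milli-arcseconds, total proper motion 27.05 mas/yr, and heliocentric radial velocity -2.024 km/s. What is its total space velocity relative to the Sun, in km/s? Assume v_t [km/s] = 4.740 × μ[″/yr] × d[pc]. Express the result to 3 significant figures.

d = 1/p = 1/0.02870″ = 34.843 pc.
μ = 27.05 mas/yr = 0.02705 ″/yr.
v_t = 4.740 μ d = 4.740 × 0.02705 × 34.843 = 4.4675 km/s.
v = √(v_r² + v_t²) = √((-2.024)² + 4.4675²) = √24.0551 = 4.9046 km/s.

4.90 km/s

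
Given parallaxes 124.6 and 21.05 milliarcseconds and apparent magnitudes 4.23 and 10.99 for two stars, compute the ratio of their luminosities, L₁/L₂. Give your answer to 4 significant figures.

d₁ = 1/p₁ = 1/0.1246″ = 8.0257 pc; d₂ = 1/p₂ = 1/0.02105″ = 47.506 pc.
M₁ = m₁ − 5 log₁₀ d₁ + 5 = 4.23 − 4.5224 + 5 = 4.7076.
M₂ = 10.99 − 8.3837 + 5 = 7.6063.
L₁/L₂ = 10^(0.4(M₂ − M₁)) = 10^(0.4 × 2.8987) = 10^1.15948 = 14.437.

L₁/L₂ = 14.44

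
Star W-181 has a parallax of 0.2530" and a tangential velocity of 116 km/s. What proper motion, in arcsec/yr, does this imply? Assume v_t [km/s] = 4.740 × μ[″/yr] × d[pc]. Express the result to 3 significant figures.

d = 1/p = 1/0.2530″ = 3.9526 pc.
μ = v_t / (4.74 d) = 116 / (4.74 × 3.9526) = 116 / 18.735 = 6.1916 ″/yr.

6.19 arcsec/yr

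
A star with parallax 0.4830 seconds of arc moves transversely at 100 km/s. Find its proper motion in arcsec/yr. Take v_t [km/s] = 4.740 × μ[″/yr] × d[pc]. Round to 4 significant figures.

10.19 arcsec/yr

d = 1/p = 1/0.4830″ = 2.0704 pc.
μ = v_t / (4.74 d) = 100 / (4.74 × 2.0704) = 100 / 9.8137 = 10.19 ″/yr.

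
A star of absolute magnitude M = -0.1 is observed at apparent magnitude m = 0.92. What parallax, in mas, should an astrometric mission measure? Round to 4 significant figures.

m − M = 0.92 − (-0.1) = 1.02.
d = 10^((m−M)/5 + 1) = 10^1.204 = 15.996 pc.
p = 1/d = 1/15.996 = 0.062516 arcsec = 62.516 mas.

62.52 mas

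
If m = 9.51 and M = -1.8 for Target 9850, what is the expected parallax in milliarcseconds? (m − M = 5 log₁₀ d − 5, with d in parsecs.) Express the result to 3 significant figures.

m − M = 9.51 − (-1.8) = 11.31.
d = 10^((m−M)/5 + 1) = 10^3.262 = 1828.1 pc.
p = 1/d = 1/1828.1 = 0.00054702 arcsec = 0.54702 mas.

0.547 mas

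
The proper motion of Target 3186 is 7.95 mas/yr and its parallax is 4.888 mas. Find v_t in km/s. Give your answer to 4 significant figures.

d = 1/p = 1/0.004888″ = 204.58 pc.
μ = 7.95 mas/yr = 0.00795 ″/yr.
v_t = 4.74 × μ × d = 4.74 × 0.00795 × 204.58 = 7.7092 km/s.

7.709 km/s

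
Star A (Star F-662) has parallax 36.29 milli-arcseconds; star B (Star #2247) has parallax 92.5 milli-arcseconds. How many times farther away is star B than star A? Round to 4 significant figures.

Since d = 1/p, d_B/d_A = p_A/p_B.
= 36.29 / 92.5 = 0.39232.

0.3923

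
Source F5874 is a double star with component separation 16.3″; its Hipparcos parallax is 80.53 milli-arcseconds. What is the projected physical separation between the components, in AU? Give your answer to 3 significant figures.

202 AU

d = 1/p = 1/0.08053″ = 12.418 pc.
At distance d (pc), an angle of θ arcsec spans θ·d AU: s = 16.3 × 12.418 = 202.41 AU.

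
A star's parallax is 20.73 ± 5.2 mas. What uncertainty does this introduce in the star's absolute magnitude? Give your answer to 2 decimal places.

M = m − 5 log₁₀ d + 5 = m + 5 log₁₀ p + 5, so ∂M/∂p = 5/(p ln 10).
σ_M = (5/ln 10) · (σ_p/p) = 2.1715 × 5.2/20.73 = 2.1715 × 0.25084 = 0.5447.

σ_M = 0.54 mag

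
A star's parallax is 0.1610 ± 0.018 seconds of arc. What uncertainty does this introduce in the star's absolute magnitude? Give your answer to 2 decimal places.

σ_M = 0.24 mag

M = m − 5 log₁₀ d + 5 = m + 5 log₁₀ p + 5, so ∂M/∂p = 5/(p ln 10).
σ_M = (5/ln 10) · (σ_p/p) = 2.1715 × 0.018/0.1610 = 2.1715 × 0.1118 = 0.24277.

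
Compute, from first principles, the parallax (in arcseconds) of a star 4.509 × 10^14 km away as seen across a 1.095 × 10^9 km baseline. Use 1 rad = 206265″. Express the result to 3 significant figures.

θ ≈ B/d = (1.095 × 10^9) / (4.509 × 10^14) = 2.4285 × 10^-6 rad.
In arcseconds: 2.4285 × 10^-6 × 206265 = 0.50091″.

0.501 arcsec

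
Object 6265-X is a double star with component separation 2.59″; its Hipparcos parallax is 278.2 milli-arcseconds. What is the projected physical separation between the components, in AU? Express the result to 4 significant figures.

9.310 AU

d = 1/p = 1/0.2782″ = 3.5945 pc.
At distance d (pc), an angle of θ arcsec spans θ·d AU: s = 2.59 × 3.5945 = 9.3098 AU.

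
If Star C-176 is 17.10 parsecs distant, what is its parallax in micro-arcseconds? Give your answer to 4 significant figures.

58480 μas

p = 1/d = 1/17.1 = 0.05848 arcsec.
= 0.05848 × 10⁶ = 58480 μas.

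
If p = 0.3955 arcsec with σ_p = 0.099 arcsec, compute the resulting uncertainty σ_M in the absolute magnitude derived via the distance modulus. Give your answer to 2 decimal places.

M = m − 5 log₁₀ d + 5 = m + 5 log₁₀ p + 5, so ∂M/∂p = 5/(p ln 10).
σ_M = (5/ln 10) · (σ_p/p) = 2.1715 × 0.099/0.3955 = 2.1715 × 0.25032 = 0.54357.

σ_M = 0.54 mag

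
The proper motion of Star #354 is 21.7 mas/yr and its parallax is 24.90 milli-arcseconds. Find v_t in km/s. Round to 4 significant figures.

d = 1/p = 1/0.02490″ = 40.161 pc.
μ = 21.7 mas/yr = 0.0217 ″/yr.
v_t = 4.74 × μ × d = 4.74 × 0.0217 × 40.161 = 4.1309 km/s.

4.131 km/s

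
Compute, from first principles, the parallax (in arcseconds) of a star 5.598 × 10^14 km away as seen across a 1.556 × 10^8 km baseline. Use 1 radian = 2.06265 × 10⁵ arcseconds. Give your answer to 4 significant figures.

θ ≈ B/d = (1.556 × 10^8) / (5.598 × 10^14) = 2.7796 × 10^-7 rad.
In arcseconds: 2.7796 × 10^-7 × 206265 = 0.057333″.

0.05733 arcsec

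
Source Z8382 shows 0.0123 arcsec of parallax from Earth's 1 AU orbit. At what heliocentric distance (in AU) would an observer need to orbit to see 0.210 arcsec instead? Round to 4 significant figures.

17.07 AU

Parallax scales linearly with baseline: p ∝ B, so B = p_target / p_Earth × 1 AU.
B = 0.210 / 0.0123 = 17.073 AU.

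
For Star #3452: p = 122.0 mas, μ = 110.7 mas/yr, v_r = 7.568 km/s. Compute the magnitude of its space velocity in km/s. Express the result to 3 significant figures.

d = 1/p = 1/0.1220″ = 8.1967 pc.
μ = 110.7 mas/yr = 0.1107 ″/yr.
v_t = 4.740 μ d = 4.740 × 0.1107 × 8.1967 = 4.301 km/s.
v = √(v_r² + v_t²) = √(7.568² + 4.301²) = √75.7732 = 8.7048 km/s.

8.70 km/s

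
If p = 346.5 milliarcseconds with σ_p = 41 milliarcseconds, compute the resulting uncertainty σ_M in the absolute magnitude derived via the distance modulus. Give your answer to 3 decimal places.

σ_M = 0.257 mag

M = m − 5 log₁₀ d + 5 = m + 5 log₁₀ p + 5, so ∂M/∂p = 5/(p ln 10).
σ_M = (5/ln 10) · (σ_p/p) = 2.1715 × 41/346.5 = 2.1715 × 0.11833 = 0.25695.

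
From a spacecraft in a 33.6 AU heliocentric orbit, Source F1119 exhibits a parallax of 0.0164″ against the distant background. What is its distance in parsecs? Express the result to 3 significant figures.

2050 pc

With baseline B (in AU) and parallax p (in arcsec), d = B/p parsecs.
d = 33.6 / 0.0164 = 2048.8 pc.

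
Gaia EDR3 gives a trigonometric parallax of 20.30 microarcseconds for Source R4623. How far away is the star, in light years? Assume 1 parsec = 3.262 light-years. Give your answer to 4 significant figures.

p = 20.30 microarcseconds = 0.00002030 arcsec.
d = 1/p = 1/0.00002030 = 49261 pc.
In light-years: 49261 × 3.262 = 1.6069 × 10^5 ly.

160700 light years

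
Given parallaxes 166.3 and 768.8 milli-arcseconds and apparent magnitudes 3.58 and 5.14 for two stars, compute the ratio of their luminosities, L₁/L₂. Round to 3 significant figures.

L₁/L₂ = 89.9

d₁ = 1/p₁ = 1/0.1663″ = 6.0132 pc; d₂ = 1/p₂ = 1/0.7688″ = 1.3007 pc.
M₁ = m₁ − 5 log₁₀ d₁ + 5 = 3.58 − 3.8955 + 5 = 4.6845.
M₂ = 5.14 − 0.5709 + 5 = 9.5691.
L₁/L₂ = 10^(0.4(M₂ − M₁)) = 10^(0.4 × 4.8846) = 10^1.95384 = 89.917.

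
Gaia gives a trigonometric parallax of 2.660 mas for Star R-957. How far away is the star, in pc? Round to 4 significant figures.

375.9 pc

p = 2.660 mas = 0.002660 arcsec.
d = 1/p = 1/0.002660 = 375.94 pc.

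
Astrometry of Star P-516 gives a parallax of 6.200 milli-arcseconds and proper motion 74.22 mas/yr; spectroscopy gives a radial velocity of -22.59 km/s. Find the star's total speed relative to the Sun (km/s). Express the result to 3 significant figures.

61.1 km/s

d = 1/p = 1/0.006200″ = 161.29 pc.
μ = 74.22 mas/yr = 0.07422 ″/yr.
v_t = 4.740 μ d = 4.740 × 0.07422 × 161.29 = 56.742 km/s.
v = √(v_r² + v_t²) = √((-22.59)² + 56.742²) = √3729.96 = 61.073 km/s.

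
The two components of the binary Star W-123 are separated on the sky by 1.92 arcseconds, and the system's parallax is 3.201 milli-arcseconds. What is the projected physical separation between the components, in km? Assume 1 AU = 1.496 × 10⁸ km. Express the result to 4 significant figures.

d = 1/p = 1/0.003201″ = 312.4 pc.
At distance d (pc), an angle of θ arcsec spans θ·d AU: s = 1.92 × 312.4 = 599.81 AU.
= 599.81 × 1.496 × 10⁸ km = 8.9732 × 10^10 km.

8.973 × 10^10 km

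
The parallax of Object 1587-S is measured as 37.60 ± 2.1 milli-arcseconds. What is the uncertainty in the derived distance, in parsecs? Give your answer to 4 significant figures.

d = 1/p, so σ_d = σ_p / p².
σ_d = 0.00210 / (0.03760)² = 0.00210 / 0.0014138 = 1.4854 pc.

1.485 pc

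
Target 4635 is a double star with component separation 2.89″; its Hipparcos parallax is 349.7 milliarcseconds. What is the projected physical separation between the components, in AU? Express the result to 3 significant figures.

d = 1/p = 1/0.3497″ = 2.8596 pc.
At distance d (pc), an angle of θ arcsec spans θ·d AU: s = 2.89 × 2.8596 = 8.2642 AU.

8.26 AU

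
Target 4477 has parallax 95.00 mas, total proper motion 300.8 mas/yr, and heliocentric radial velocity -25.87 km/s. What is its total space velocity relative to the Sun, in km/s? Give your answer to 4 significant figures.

d = 1/p = 1/0.09500″ = 10.526 pc.
μ = 300.8 mas/yr = 0.3008 ″/yr.
v_t = 4.740 μ d = 4.740 × 0.3008 × 10.526 = 15.008 km/s.
v = √(v_r² + v_t²) = √((-25.87)² + 15.008²) = √894.497 = 29.908 km/s.

29.91 km/s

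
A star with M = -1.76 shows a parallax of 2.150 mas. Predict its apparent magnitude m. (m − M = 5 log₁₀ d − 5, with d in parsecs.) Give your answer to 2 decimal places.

m = 6.58

d = 1/p = 1/0.002150″ = 465.12 pc.
m − M = 5 log₁₀ d − 5 = 5 log₁₀(465.12) − 5 = 13.3378 − 5 = 8.3378.
m = M + (m − M) = -1.76 + 8.3378 = 6.58.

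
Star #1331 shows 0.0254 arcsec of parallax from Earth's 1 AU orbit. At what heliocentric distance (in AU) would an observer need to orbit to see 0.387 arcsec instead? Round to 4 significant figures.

Parallax scales linearly with baseline: p ∝ B, so B = p_target / p_Earth × 1 AU.
B = 0.387 / 0.0254 = 15.236 AU.

15.24 AU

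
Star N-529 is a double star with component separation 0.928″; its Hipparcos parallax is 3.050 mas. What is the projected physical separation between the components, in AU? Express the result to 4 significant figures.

304.3 AU

d = 1/p = 1/0.003050″ = 327.87 pc.
At distance d (pc), an angle of θ arcsec spans θ·d AU: s = 0.928 × 327.87 = 304.26 AU.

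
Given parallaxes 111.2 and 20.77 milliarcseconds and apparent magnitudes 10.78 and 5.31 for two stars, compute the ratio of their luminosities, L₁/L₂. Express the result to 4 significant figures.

L₁/L₂ = 0.0002263

d₁ = 1/p₁ = 1/0.1112″ = 8.9928 pc; d₂ = 1/p₂ = 1/0.02077″ = 48.146 pc.
M₁ = m₁ − 5 log₁₀ d₁ + 5 = 10.78 − 4.7695 + 5 = 11.0105.
M₂ = 5.31 − 8.4128 + 5 = 1.8972.
L₁/L₂ = 10^(0.4(M₂ − M₁)) = 10^(0.4 × (-9.1133)) = 10^(-3.64532) = 0.0002263.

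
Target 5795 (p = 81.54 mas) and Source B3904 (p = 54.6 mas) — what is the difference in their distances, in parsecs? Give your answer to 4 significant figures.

6.051 pc

d_A = 1/0.08154″ = 12.264 pc; d_B = 1/0.05460″ = 18.315 pc.
|d_B − d_A| = |18.315 − 12.264| = 6.051 pc.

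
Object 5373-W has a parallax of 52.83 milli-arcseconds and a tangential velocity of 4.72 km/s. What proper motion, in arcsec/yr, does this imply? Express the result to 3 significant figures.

d = 1/p = 1/0.05283″ = 18.929 pc.
μ = v_t / (4.74 d) = 4.72 / (4.74 × 18.929) = 4.72 / 89.723 = 0.052606 ″/yr.

0.0526 arcsec/yr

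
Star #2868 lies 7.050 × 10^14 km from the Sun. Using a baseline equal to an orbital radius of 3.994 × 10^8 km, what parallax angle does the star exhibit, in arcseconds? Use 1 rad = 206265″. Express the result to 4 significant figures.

θ ≈ B/d = (3.994 × 10^8) / (7.050 × 10^14) = 5.6652 × 10^-7 rad.
In arcseconds: 5.6652 × 10^-7 × 206265 = 0.11685″.

0.1169 arcsec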